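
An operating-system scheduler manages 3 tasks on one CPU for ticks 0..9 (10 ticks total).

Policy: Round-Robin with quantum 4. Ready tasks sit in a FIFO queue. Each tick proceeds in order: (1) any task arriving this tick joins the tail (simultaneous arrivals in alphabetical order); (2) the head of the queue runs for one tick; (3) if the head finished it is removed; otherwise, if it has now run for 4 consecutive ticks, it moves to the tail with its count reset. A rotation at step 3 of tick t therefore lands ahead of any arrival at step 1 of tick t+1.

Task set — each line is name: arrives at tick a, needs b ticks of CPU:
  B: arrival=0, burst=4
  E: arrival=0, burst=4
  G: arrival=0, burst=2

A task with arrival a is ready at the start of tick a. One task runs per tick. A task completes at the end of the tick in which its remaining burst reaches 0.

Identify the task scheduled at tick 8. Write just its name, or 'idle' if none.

running at tick 8 = G

t=0: queue=[B,E,G] q_used=0 → run B
t=1: queue=[B,E,G] q_used=1 → run B
t=2: queue=[B,E,G] q_used=2 → run B
t=3: queue=[B,E,G] q_used=3 → run B
t=4: queue=[E,G] q_used=0 → run E
t=5: queue=[E,G] q_used=1 → run E
t=6: queue=[E,G] q_used=2 → run E
t=7: queue=[E,G] q_used=3 → run E
t=8: queue=[G] q_used=0 → run G
t=9: queue=[G] q_used=1 → run G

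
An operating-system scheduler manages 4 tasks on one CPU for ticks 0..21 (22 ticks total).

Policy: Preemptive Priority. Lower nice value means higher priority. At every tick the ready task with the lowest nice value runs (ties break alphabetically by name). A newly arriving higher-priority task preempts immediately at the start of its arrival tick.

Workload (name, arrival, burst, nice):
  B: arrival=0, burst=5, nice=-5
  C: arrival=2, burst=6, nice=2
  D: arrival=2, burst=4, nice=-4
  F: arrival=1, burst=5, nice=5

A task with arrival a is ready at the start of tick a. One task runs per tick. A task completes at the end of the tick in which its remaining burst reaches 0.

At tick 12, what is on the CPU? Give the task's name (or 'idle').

running at tick 12 = C

t=0: ready={B} → run B
t=1: ready={B,F} → run B
t=2: ready={B,C,D,F} → run B
t=3: ready={B,C,D,F} → run B
t=4: ready={B,C,D,F} → run B
t=5: ready={C,D,F} → run D
t=6: ready={C,D,F} → run D
t=7: ready={C,D,F} → run D
t=8: ready={C,D,F} → run D
t=9: ready={C,F} → run C
t=10: ready={C,F} → run C
t=11: ready={C,F} → run C
t=12: ready={C,F} → run C
t=13: ready={C,F} → run C
t=14: ready={C,F} → run C
t=15: ready={F} → run F
t=16: ready={F} → run F
t=17: ready={F} → run F
t=18: ready={F} → run F
t=19: ready={F} → run F
t=20: (idle)
t=21: (idle)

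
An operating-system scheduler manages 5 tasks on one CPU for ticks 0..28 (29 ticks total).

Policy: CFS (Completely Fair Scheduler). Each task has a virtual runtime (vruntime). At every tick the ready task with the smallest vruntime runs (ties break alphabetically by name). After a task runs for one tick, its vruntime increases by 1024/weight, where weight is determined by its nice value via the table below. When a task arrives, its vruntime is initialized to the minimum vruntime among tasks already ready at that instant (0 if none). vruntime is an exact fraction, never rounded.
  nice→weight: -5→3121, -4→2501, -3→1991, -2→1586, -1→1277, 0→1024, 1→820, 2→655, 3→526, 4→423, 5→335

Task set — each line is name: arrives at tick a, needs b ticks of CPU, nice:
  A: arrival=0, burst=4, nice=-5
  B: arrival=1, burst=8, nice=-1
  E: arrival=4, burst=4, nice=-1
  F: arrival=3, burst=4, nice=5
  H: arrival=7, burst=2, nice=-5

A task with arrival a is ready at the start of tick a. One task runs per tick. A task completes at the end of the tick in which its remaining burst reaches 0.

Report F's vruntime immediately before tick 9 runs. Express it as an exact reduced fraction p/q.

vruntime(F, start of tick 9) = 3881984/1045535

t=0: vr[A=0] → run A
t=1: vr[A=1024/3121 B=1024/3121] → run A
t=2: vr[A=2048/3121 B=1024/3121] → run B
t=3: vr[A=2048/3121 B=4503552/3985517 F=2048/3121] → run A
t=4: vr[A=3072/3121 B=4503552/3985517 E=2048/3121 F=2048/3121] → run E
t=5: vr[A=3072/3121 B=4503552/3985517 E=5811200/3985517 F=2048/3121] → run F
t=6: vr[A=3072/3121 B=4503552/3985517 E=5811200/3985517 F=3881984/1045535] → run A
t=7: vr[B=4503552/3985517 E=5811200/3985517 F=3881984/1045535 H=4503552/3985517] → run B
t=8: vr[B=7699456/3985517 E=5811200/3985517 F=3881984/1045535 H=4503552/3985517] → run H
t=9: vr[B=7699456/3985517 E=5811200/3985517 F=3881984/1045535 H=5811200/3985517] → run E
t=10: vr[B=7699456/3985517 E=9007104/3985517 F=3881984/1045535 H=5811200/3985517] → run H
t=11: vr[B=7699456/3985517 E=9007104/3985517 F=3881984/1045535] → run B
t=12: vr[B=10895360/3985517 E=9007104/3985517 F=3881984/1045535] → run E
t=13: vr[B=10895360/3985517 E=12203008/3985517 F=3881984/1045535] → run B
t=14: vr[B=14091264/3985517 E=12203008/3985517 F=3881984/1045535] → run E
t=15: vr[B=14091264/3985517 F=3881984/1045535] → run B
t=16: vr[B=17287168/3985517 F=3881984/1045535] → run F
t=17: vr[B=17287168/3985517 F=7077888/1045535] → run B
t=18: vr[B=20483072/3985517 F=7077888/1045535] → run B
t=19: vr[B=23678976/3985517 F=7077888/1045535] → run B
t=20: vr[F=7077888/1045535] → run F
t=21: vr[F=10273792/1045535] → run F
t=22: (idle)
t=23: (idle)
t=24: (idle)
t=25: (idle)
t=26: (idle)
t=27: (idle)
t=28: (idle)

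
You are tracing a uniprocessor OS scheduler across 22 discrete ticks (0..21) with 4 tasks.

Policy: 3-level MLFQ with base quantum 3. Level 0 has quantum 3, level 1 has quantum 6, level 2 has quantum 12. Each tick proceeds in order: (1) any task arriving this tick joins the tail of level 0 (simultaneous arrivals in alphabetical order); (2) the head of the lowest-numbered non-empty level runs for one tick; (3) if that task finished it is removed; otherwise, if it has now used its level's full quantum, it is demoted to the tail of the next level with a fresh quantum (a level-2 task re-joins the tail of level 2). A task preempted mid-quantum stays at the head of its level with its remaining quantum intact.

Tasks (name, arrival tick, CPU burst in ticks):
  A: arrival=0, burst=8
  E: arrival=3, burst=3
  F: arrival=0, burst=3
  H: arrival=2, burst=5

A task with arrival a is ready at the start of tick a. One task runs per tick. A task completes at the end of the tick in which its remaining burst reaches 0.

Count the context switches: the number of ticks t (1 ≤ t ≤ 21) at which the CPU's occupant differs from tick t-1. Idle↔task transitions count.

context switches = 6

t=0: L0/L1/L2 = AF/-/- → run A
t=1: L0/L1/L2 = AF/-/- → run A
t=2: L0/L1/L2 = AFH/-/- → run A
t=3: L0/L1/L2 = FHE/A/- → run F
t=4: L0/L1/L2 = FHE/A/- → run F
t=5: L0/L1/L2 = FHE/A/- → run F
t=6: L0/L1/L2 = HE/A/- → run H
t=7: L0/L1/L2 = HE/A/- → run H
t=8: L0/L1/L2 = HE/A/- → run H
t=9: L0/L1/L2 = E/AH/- → run E
t=10: L0/L1/L2 = E/AH/- → run E
t=11: L0/L1/L2 = E/AH/- → run E
t=12: L0/L1/L2 = -/AH/- → run A
t=13: L0/L1/L2 = -/AH/- → run A
t=14: L0/L1/L2 = -/AH/- → run A
t=15: L0/L1/L2 = -/AH/- → run A
t=16: L0/L1/L2 = -/AH/- → run A
t=17: L0/L1/L2 = -/H/- → run H
t=18: L0/L1/L2 = -/H/- → run H
t=19: (idle)
t=20: (idle)
t=21: (idle)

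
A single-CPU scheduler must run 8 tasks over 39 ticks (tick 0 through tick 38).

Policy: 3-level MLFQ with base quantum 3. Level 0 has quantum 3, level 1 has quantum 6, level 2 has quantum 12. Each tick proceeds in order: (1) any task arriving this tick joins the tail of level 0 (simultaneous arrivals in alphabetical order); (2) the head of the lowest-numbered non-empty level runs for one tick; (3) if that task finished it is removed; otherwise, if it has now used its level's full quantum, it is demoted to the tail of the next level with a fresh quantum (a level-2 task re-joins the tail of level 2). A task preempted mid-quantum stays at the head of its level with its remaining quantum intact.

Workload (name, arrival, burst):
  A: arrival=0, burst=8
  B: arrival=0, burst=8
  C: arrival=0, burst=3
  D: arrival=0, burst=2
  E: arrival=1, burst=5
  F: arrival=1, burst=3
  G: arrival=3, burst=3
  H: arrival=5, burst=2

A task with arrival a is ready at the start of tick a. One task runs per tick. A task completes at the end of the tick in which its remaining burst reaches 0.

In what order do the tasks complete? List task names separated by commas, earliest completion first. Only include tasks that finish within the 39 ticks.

t=0: L0/L1/L2 = ABCD/-/- → run A
t=1: L0/L1/L2 = ABCDEF/-/- → run A
t=2: L0/L1/L2 = ABCDEF/-/- → run A
t=3: L0/L1/L2 = BCDEFG/A/- → run B
t=4: L0/L1/L2 = BCDEFG/A/- → run B
t=5: L0/L1/L2 = BCDEFGH/A/- → run B
t=6: L0/L1/L2 = CDEFGH/AB/- → run C
t=7: L0/L1/L2 = CDEFGH/AB/- → run C
t=8: L0/L1/L2 = CDEFGH/AB/- → run C
t=9: L0/L1/L2 = DEFGH/AB/- → run D
t=10: L0/L1/L2 = DEFGH/AB/- → run D
t=11: L0/L1/L2 = EFGH/AB/- → run E
t=12: L0/L1/L2 = EFGH/AB/- → run E
t=13: L0/L1/L2 = EFGH/AB/- → run E
t=14: L0/L1/L2 = FGH/ABE/- → run F
t=15: L0/L1/L2 = FGH/ABE/- → run F
t=16: L0/L1/L2 = FGH/ABE/- → run F
t=17: L0/L1/L2 = GH/ABE/- → run G
t=18: L0/L1/L2 = GH/ABE/- → run G
t=19: L0/L1/L2 = GH/ABE/- → run G
t=20: L0/L1/L2 = H/ABE/- → run H
t=21: L0/L1/L2 = H/ABE/- → run H
t=22: L0/L1/L2 = -/ABE/- → run A
t=23: L0/L1/L2 = -/ABE/- → run A
t=24: L0/L1/L2 = -/ABE/- → run A
t=25: L0/L1/L2 = -/ABE/- → run A
t=26: L0/L1/L2 = -/ABE/- → run A
t=27: L0/L1/L2 = -/BE/- → run B
t=28: L0/L1/L2 = -/BE/- → run B
t=29: L0/L1/L2 = -/BE/- → run B
t=30: L0/L1/L2 = -/BE/- → run B
t=31: L0/L1/L2 = -/BE/- → run B
t=32: L0/L1/L2 = -/E/- → run E
t=33: L0/L1/L2 = -/E/- → run E
t=34: (idle)
t=35: (idle)
t=36: (idle)
t=37: (idle)
t=38: (idle)

completion order = C, D, F, G, H, A, B, E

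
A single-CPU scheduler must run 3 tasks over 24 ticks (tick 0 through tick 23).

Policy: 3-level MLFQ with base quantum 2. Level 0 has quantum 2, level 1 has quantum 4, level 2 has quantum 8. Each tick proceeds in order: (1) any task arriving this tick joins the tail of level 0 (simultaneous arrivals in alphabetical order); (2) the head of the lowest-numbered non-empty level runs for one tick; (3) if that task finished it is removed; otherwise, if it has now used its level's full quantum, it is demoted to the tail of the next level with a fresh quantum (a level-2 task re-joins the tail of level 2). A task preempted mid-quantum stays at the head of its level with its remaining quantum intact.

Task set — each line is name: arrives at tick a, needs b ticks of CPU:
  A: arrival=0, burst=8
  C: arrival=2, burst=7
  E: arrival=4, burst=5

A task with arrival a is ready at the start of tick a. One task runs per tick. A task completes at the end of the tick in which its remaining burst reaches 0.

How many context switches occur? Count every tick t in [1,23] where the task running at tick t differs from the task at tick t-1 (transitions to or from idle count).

context switches = 8

t=0: L0/L1/L2 = A/-/- → run A
t=1: L0/L1/L2 = A/-/- → run A
t=2: L0/L1/L2 = C/A/- → run C
t=3: L0/L1/L2 = C/A/- → run C
t=4: L0/L1/L2 = E/AC/- → run E
t=5: L0/L1/L2 = E/AC/- → run E
t=6: L0/L1/L2 = -/ACE/- → run A
t=7: L0/L1/L2 = -/ACE/- → run A
t=8: L0/L1/L2 = -/ACE/- → run A
t=9: L0/L1/L2 = -/ACE/- → run A
t=10: L0/L1/L2 = -/CE/A → run C
t=11: L0/L1/L2 = -/CE/A → run C
t=12: L0/L1/L2 = -/CE/A → run C
t=13: L0/L1/L2 = -/CE/A → run C
t=14: L0/L1/L2 = -/E/AC → run E
t=15: L0/L1/L2 = -/E/AC → run E
t=16: L0/L1/L2 = -/E/AC → run E
t=17: L0/L1/L2 = -/-/AC → run A
t=18: L0/L1/L2 = -/-/AC → run A
t=19: L0/L1/L2 = -/-/C → run C
t=20: (idle)
t=21: (idle)
t=22: (idle)
t=23: (idle)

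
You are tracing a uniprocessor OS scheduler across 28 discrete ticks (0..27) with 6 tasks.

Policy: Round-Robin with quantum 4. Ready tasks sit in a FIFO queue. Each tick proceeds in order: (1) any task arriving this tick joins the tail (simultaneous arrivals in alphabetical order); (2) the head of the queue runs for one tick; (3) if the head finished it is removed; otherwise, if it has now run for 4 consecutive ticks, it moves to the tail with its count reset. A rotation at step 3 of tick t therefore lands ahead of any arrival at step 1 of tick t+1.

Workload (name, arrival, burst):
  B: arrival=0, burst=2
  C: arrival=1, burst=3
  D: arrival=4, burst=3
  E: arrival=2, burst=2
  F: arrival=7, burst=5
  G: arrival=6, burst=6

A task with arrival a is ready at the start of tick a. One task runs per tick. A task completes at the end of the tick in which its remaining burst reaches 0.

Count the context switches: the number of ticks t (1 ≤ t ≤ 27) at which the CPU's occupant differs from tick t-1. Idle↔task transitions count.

t=0: queue=[B] q_used=0 → run B
t=1: queue=[B,C] q_used=1 → run B
t=2: queue=[C,E] q_used=0 → run C
t=3: queue=[C,E] q_used=1 → run C
t=4: queue=[C,E,D] q_used=2 → run C
t=5: queue=[E,D] q_used=0 → run E
t=6: queue=[E,D,G] q_used=1 → run E
t=7: queue=[D,G,F] q_used=0 → run D
t=8: queue=[D,G,F] q_used=1 → run D
t=9: queue=[D,G,F] q_used=2 → run D
t=10: queue=[G,F] q_used=0 → run G
t=11: queue=[G,F] q_used=1 → run G
t=12: queue=[G,F] q_used=2 → run G
t=13: queue=[G,F] q_used=3 → run G
t=14: queue=[F,G] q_used=0 → run F
t=15: queue=[F,G] q_used=1 → run F
t=16: queue=[F,G] q_used=2 → run F
t=17: queue=[F,G] q_used=3 → run F
t=18: queue=[G,F] q_used=0 → run G
t=19: queue=[G,F] q_used=1 → run G
t=20: queue=[F] q_used=0 → run F
t=21: (idle)
t=22: (idle)
t=23: (idle)
t=24: (idle)
t=25: (idle)
t=26: (idle)
t=27: (idle)

context switches = 8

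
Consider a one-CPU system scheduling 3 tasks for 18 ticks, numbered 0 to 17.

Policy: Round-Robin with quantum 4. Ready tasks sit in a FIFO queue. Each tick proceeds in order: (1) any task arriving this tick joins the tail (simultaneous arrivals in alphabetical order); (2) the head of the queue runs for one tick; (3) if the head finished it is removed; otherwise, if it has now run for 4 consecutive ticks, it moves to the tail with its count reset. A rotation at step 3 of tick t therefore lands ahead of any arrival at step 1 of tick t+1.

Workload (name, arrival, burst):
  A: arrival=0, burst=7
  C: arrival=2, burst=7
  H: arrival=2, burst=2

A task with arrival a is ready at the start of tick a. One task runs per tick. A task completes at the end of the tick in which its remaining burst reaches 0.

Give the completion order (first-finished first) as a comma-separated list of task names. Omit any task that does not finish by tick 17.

t=0: queue=[A] q_used=0 → run A
t=1: queue=[A] q_used=1 → run A
t=2: queue=[A,C,H] q_used=2 → run A
t=3: queue=[A,C,H] q_used=3 → run A
t=4: queue=[C,H,A] q_used=0 → run C
t=5: queue=[C,H,A] q_used=1 → run C
t=6: queue=[C,H,A] q_used=2 → run C
t=7: queue=[C,H,A] q_used=3 → run C
t=8: queue=[H,A,C] q_used=0 → run H
t=9: queue=[H,A,C] q_used=1 → run H
t=10: queue=[A,C] q_used=0 → run A
t=11: queue=[A,C] q_used=1 → run A
t=12: queue=[A,C] q_used=2 → run A
t=13: queue=[C] q_used=0 → run C
t=14: queue=[C] q_used=1 → run C
t=15: queue=[C] q_used=2 → run C
t=16: (idle)
t=17: (idle)

completion order = H, A, C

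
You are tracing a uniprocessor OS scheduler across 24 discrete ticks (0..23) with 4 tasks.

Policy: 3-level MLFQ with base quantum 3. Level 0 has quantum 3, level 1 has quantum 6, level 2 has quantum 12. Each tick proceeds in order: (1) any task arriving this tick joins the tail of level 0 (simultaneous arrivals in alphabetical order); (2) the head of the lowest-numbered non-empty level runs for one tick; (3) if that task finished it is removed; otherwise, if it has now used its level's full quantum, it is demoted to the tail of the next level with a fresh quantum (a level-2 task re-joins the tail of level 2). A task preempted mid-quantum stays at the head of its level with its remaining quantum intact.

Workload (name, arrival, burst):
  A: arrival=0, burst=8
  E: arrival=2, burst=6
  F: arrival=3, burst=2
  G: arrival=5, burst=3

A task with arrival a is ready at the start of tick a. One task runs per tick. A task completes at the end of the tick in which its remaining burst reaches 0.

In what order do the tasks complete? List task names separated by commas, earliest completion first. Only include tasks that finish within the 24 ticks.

t=0: L0/L1/L2 = A/-/- → run A
t=1: L0/L1/L2 = A/-/- → run A
t=2: L0/L1/L2 = AE/-/- → run A
t=3: L0/L1/L2 = EF/A/- → run E
t=4: L0/L1/L2 = EF/A/- → run E
t=5: L0/L1/L2 = EFG/A/- → run E
t=6: L0/L1/L2 = FG/AE/- → run F
t=7: L0/L1/L2 = FG/AE/- → run F
t=8: L0/L1/L2 = G/AE/- → run G
t=9: L0/L1/L2 = G/AE/- → run G
t=10: L0/L1/L2 = G/AE/- → run G
t=11: L0/L1/L2 = -/AE/- → run A
t=12: L0/L1/L2 = -/AE/- → run A
t=13: L0/L1/L2 = -/AE/- → run A
t=14: L0/L1/L2 = -/AE/- → run A
t=15: L0/L1/L2 = -/AE/- → run A
t=16: L0/L1/L2 = -/E/- → run E
t=17: L0/L1/L2 = -/E/- → run E
t=18: L0/L1/L2 = -/E/- → run E
t=19: (idle)
t=20: (idle)
t=21: (idle)
t=22: (idle)
t=23: (idle)

completion order = F, G, A, E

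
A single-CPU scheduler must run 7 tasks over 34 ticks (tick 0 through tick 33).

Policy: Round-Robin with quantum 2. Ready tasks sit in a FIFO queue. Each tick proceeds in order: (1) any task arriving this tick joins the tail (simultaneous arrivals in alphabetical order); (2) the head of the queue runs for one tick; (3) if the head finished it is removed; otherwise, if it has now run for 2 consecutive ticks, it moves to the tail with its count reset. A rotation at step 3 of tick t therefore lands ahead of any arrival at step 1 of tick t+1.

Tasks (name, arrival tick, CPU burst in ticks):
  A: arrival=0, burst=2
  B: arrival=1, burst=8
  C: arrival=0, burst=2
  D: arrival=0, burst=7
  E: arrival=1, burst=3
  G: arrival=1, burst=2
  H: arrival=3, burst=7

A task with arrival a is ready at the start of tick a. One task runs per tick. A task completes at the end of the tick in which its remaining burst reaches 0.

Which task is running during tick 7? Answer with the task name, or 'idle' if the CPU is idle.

running at tick 7 = B

t=0: queue=[A,C,D] q_used=0 → run A
t=1: queue=[A,C,D,B,E,G] q_used=1 → run A
t=2: queue=[C,D,B,E,G] q_used=0 → run C
t=3: queue=[C,D,B,E,G,H] q_used=1 → run C
t=4: queue=[D,B,E,G,H] q_used=0 → run D
t=5: queue=[D,B,E,G,H] q_used=1 → run D
t=6: queue=[B,E,G,H,D] q_used=0 → run B
t=7: queue=[B,E,G,H,D] q_used=1 → run B
t=8: queue=[E,G,H,D,B] q_used=0 → run E
t=9: queue=[E,G,H,D,B] q_used=1 → run E
t=10: queue=[G,H,D,B,E] q_used=0 → run G
t=11: queue=[G,H,D,B,E] q_used=1 → run G
t=12: queue=[H,D,B,E] q_used=0 → run H
t=13: queue=[H,D,B,E] q_used=1 → run H
t=14: queue=[D,B,E,H] q_used=0 → run D
t=15: queue=[D,B,E,H] q_used=1 → run D
t=16: queue=[B,E,H,D] q_used=0 → run B
t=17: queue=[B,E,H,D] q_used=1 → run B
t=18: queue=[E,H,D,B] q_used=0 → run E
t=19: queue=[H,D,B] q_used=0 → run H
t=20: queue=[H,D,B] q_used=1 → run H
t=21: queue=[D,B,H] q_used=0 → run D
t=22: queue=[D,B,H] q_used=1 → run D
t=23: queue=[B,H,D] q_used=0 → run B
t=24: queue=[B,H,D] q_used=1 → run B
t=25: queue=[H,D,B] q_used=0 → run H
t=26: queue=[H,D,B] q_used=1 → run H
t=27: queue=[D,B,H] q_used=0 → run D
t=28: queue=[B,H] q_used=0 → run B
t=29: queue=[B,H] q_used=1 → run B
t=30: queue=[H] q_used=0 → run H
t=31: (idle)
t=32: (idle)
t=33: (idle)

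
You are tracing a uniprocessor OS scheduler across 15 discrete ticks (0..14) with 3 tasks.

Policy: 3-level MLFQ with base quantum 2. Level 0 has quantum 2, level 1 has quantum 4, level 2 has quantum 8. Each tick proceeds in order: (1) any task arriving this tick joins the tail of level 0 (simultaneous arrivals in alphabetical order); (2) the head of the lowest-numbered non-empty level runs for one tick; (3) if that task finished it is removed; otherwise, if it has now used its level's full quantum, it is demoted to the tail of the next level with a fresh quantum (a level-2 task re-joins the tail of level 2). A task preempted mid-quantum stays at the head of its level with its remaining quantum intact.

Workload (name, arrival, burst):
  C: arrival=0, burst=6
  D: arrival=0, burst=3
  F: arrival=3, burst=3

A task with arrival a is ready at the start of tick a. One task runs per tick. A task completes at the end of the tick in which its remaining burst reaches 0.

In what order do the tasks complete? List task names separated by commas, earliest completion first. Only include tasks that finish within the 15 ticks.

t=0: L0/L1/L2 = CD/-/- → run C
t=1: L0/L1/L2 = CD/-/- → run C
t=2: L0/L1/L2 = D/C/- → run D
t=3: L0/L1/L2 = DF/C/- → run D
t=4: L0/L1/L2 = F/CD/- → run F
t=5: L0/L1/L2 = F/CD/- → run F
t=6: L0/L1/L2 = -/CDF/- → run C
t=7: L0/L1/L2 = -/CDF/- → run C
t=8: L0/L1/L2 = -/CDF/- → run C
t=9: L0/L1/L2 = -/CDF/- → run C
t=10: L0/L1/L2 = -/DF/- → run D
t=11: L0/L1/L2 = -/F/- → run F
t=12: (idle)
t=13: (idle)
t=14: (idle)

completion order = C, D, F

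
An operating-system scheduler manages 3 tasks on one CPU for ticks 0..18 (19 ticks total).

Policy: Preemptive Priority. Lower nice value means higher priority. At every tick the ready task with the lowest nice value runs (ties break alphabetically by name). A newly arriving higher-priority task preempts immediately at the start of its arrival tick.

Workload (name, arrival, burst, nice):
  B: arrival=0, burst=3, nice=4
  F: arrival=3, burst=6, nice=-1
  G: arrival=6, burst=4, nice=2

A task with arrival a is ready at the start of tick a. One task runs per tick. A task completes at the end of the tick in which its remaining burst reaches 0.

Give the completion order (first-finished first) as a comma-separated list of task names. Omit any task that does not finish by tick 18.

completion order = B, F, G

t=0: ready={B} → run B
t=1: ready={B} → run B
t=2: ready={B} → run B
t=3: ready={F} → run F
t=4: ready={F} → run F
t=5: ready={F} → run F
t=6: ready={F,G} → run F
t=7: ready={F,G} → run F
t=8: ready={F,G} → run F
t=9: ready={G} → run G
t=10: ready={G} → run G
t=11: ready={G} → run G
t=12: ready={G} → run G
t=13: (idle)
t=14: (idle)
t=15: (idle)
t=16: (idle)
t=17: (idle)
t=18: (idle)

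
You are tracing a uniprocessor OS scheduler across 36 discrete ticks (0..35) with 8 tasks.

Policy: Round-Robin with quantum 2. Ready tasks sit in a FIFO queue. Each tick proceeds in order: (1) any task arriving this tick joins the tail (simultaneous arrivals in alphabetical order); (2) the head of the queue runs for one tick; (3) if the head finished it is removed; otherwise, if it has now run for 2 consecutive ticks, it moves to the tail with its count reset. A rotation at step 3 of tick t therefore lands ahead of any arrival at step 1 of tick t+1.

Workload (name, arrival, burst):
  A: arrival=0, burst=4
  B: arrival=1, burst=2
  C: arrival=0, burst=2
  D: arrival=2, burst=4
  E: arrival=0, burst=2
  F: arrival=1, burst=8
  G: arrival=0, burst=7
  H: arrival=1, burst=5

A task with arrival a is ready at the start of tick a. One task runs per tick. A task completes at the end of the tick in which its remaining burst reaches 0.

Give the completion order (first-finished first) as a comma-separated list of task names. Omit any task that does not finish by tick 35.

t=0: queue=[A,C,E,G] q_used=0 → run A
t=1: queue=[A,C,E,G,B,F,H] q_used=1 → run A
t=2: queue=[C,E,G,B,F,H,A,D] q_used=0 → run C
t=3: queue=[C,E,G,B,F,H,A,D] q_used=1 → run C
t=4: queue=[E,G,B,F,H,A,D] q_used=0 → run E
t=5: queue=[E,G,B,F,H,A,D] q_used=1 → run E
t=6: queue=[G,B,F,H,A,D] q_used=0 → run G
t=7: queue=[G,B,F,H,A,D] q_used=1 → run G
t=8: queue=[B,F,H,A,D,G] q_used=0 → run B
t=9: queue=[B,F,H,A,D,G] q_used=1 → run B
t=10: queue=[F,H,A,D,G] q_used=0 → run F
t=11: queue=[F,H,A,D,G] q_used=1 → run F
t=12: queue=[H,A,D,G,F] q_used=0 → run H
t=13: queue=[H,A,D,G,F] q_used=1 → run H
t=14: queue=[A,D,G,F,H] q_used=0 → run A
t=15: queue=[A,D,G,F,H] q_used=1 → run A
t=16: queue=[D,G,F,H] q_used=0 → run D
t=17: queue=[D,G,F,H] q_used=1 → run D
t=18: queue=[G,F,H,D] q_used=0 → run G
t=19: queue=[G,F,H,D] q_used=1 → run G
t=20: queue=[F,H,D,G] q_used=0 → run F
t=21: queue=[F,H,D,G] q_used=1 → run F
t=22: queue=[H,D,G,F] q_used=0 → run H
t=23: queue=[H,D,G,F] q_used=1 → run H
t=24: queue=[D,G,F,H] q_used=0 → run D
t=25: queue=[D,G,F,H] q_used=1 → run D
t=26: queue=[G,F,H] q_used=0 → run G
t=27: queue=[G,F,H] q_used=1 → run G
t=28: queue=[F,H,G] q_used=0 → run F
t=29: queue=[F,H,G] q_used=1 → run F
t=30: queue=[H,G,F] q_used=0 → run H
t=31: queue=[G,F] q_used=0 → run G
t=32: queue=[F] q_used=0 → run F
t=33: queue=[F] q_used=1 → run F
t=34: (idle)
t=35: (idle)

completion order = C, E, B, A, D, H, G, F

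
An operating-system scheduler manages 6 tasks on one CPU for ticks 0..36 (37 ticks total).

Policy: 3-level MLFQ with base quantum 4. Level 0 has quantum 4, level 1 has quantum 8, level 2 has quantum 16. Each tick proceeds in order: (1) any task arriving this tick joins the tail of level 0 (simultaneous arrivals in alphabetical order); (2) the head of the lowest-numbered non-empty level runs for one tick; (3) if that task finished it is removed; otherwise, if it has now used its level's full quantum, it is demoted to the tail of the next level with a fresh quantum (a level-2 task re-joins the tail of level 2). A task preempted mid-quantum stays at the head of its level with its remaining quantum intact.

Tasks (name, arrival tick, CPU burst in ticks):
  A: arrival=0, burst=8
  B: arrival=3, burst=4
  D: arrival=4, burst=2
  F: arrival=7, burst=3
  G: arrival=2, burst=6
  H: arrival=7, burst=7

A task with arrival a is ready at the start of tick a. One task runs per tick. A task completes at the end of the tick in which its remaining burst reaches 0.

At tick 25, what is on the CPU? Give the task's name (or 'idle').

running at tick 25 = G

t=0: L0/L1/L2 = A/-/- → run A
t=1: L0/L1/L2 = A/-/- → run A
t=2: L0/L1/L2 = AG/-/- → run A
t=3: L0/L1/L2 = AGB/-/- → run A
t=4: L0/L1/L2 = GBD/A/- → run G
t=5: L0/L1/L2 = GBD/A/- → run G
t=6: L0/L1/L2 = GBD/A/- → run G
t=7: L0/L1/L2 = GBDFH/A/- → run G
t=8: L0/L1/L2 = BDFH/AG/- → run B
t=9: L0/L1/L2 = BDFH/AG/- → run B
t=10: L0/L1/L2 = BDFH/AG/- → run B
t=11: L0/L1/L2 = BDFH/AG/- → run B
t=12: L0/L1/L2 = DFH/AG/- → run D
t=13: L0/L1/L2 = DFH/AG/- → run D
t=14: L0/L1/L2 = FH/AG/- → run F
t=15: L0/L1/L2 = FH/AG/- → run F
t=16: L0/L1/L2 = FH/AG/- → run F
t=17: L0/L1/L2 = H/AG/- → run H
t=18: L0/L1/L2 = H/AG/- → run H
t=19: L0/L1/L2 = H/AG/- → run H
t=20: L0/L1/L2 = H/AG/- → run H
t=21: L0/L1/L2 = -/AGH/- → run A
t=22: L0/L1/L2 = -/AGH/- → run A
t=23: L0/L1/L2 = -/AGH/- → run A
t=24: L0/L1/L2 = -/AGH/- → run A
t=25: L0/L1/L2 = -/GH/- → run G
t=26: L0/L1/L2 = -/GH/- → run G
t=27: L0/L1/L2 = -/H/- → run H
t=28: L0/L1/L2 = -/H/- → run H
t=29: L0/L1/L2 = -/H/- → run H
t=30: (idle)
t=31: (idle)
t=32: (idle)
t=33: (idle)
t=34: (idle)
t=35: (idle)
t=36: (idle)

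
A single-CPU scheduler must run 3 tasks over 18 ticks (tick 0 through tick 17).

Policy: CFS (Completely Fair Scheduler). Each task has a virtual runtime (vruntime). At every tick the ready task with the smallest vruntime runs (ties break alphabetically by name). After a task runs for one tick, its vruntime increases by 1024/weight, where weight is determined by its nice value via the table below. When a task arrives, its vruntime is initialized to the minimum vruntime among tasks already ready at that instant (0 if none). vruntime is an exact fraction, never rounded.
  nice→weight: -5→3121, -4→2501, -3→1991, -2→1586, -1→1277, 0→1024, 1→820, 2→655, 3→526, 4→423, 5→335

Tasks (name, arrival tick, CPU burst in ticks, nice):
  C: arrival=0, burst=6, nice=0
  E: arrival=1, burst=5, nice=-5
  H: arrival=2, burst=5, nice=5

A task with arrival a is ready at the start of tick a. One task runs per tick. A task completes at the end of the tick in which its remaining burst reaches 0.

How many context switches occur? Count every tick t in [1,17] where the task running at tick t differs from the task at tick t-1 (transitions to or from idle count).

t=0: vr[C=0] → run C
t=1: vr[C=1 E=1] → run C
t=2: vr[C=2 E=1 H=1] → run E
t=3: vr[C=2 E=4145/3121 H=1] → run H
t=4: vr[C=2 E=4145/3121 H=1359/335] → run E
t=5: vr[C=2 E=5169/3121 H=1359/335] → run E
t=6: vr[C=2 E=6193/3121 H=1359/335] → run E
t=7: vr[C=2 E=7217/3121 H=1359/335] → run C
t=8: vr[C=3 E=7217/3121 H=1359/335] → run E
t=9: vr[C=3 H=1359/335] → run C
t=10: vr[C=4 H=1359/335] → run C
t=11: vr[C=5 H=1359/335] → run H
t=12: vr[C=5 H=2383/335] → run C
t=13: vr[H=2383/335] → run H
t=14: vr[H=3407/335] → run H
t=15: vr[H=4431/335] → run H
t=16: (idle)
t=17: (idle)

context switches = 10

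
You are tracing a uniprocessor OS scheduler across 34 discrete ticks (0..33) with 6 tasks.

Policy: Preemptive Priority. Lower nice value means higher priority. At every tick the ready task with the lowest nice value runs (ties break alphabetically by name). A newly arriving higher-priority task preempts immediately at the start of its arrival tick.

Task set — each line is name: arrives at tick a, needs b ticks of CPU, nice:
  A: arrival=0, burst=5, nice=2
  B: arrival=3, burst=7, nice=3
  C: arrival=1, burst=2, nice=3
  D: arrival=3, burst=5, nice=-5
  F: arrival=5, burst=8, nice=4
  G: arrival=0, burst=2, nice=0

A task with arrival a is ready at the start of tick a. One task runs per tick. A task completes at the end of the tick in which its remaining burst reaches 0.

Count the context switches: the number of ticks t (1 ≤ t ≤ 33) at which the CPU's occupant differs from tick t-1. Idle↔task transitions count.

context switches = 7

t=0: ready={A,G} → run G
t=1: ready={A,C,G} → run G
t=2: ready={A,C} → run A
t=3: ready={A,B,C,D} → run D
t=4: ready={A,B,C,D} → run D
t=5: ready={A,B,C,D,F} → run D
t=6: ready={A,B,C,D,F} → run D
t=7: ready={A,B,C,D,F} → run D
t=8: ready={A,B,C,F} → run A
t=9: ready={A,B,C,F} → run A
t=10: ready={A,B,C,F} → run A
t=11: ready={A,B,C,F} → run A
t=12: ready={B,C,F} → run B
t=13: ready={B,C,F} → run B
t=14: ready={B,C,F} → run B
t=15: ready={B,C,F} → run B
t=16: ready={B,C,F} → run B
t=17: ready={B,C,F} → run B
t=18: ready={B,C,F} → run B
t=19: ready={C,F} → run C
t=20: ready={C,F} → run C
t=21: ready={F} → run F
t=22: ready={F} → run F
t=23: ready={F} → run F
t=24: ready={F} → run F
t=25: ready={F} → run F
t=26: ready={F} → run F
t=27: ready={F} → run F
t=28: ready={F} → run F
t=29: (idle)
t=30: (idle)
t=31: (idle)
t=32: (idle)
t=33: (idle)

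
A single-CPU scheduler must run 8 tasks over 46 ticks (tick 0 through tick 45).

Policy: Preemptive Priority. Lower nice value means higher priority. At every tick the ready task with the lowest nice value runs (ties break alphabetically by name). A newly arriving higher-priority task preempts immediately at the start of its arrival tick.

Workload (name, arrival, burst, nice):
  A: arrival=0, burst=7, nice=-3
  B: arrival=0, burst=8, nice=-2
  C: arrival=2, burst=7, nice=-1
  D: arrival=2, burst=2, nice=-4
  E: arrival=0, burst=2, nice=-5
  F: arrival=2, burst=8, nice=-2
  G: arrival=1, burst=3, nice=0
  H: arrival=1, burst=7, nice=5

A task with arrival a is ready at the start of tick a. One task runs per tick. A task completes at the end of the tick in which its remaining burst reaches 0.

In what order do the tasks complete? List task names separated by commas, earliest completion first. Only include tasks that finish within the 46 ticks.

t=0: ready={A,B,E} → run E
t=1: ready={A,B,E,G,H} → run E
t=2: ready={A,B,C,D,F,G,H} → run D
t=3: ready={A,B,C,D,F,G,H} → run D
t=4: ready={A,B,C,F,G,H} → run A
t=5: ready={A,B,C,F,G,H} → run A
t=6: ready={A,B,C,F,G,H} → run A
t=7: ready={A,B,C,F,G,H} → run A
t=8: ready={A,B,C,F,G,H} → run A
t=9: ready={A,B,C,F,G,H} → run A
t=10: ready={A,B,C,F,G,H} → run A
t=11: ready={B,C,F,G,H} → run B
t=12: ready={B,C,F,G,H} → run B
t=13: ready={B,C,F,G,H} → run B
t=14: ready={B,C,F,G,H} → run B
t=15: ready={B,C,F,G,H} → run B
t=16: ready={B,C,F,G,H} → run B
t=17: ready={B,C,F,G,H} → run B
t=18: ready={B,C,F,G,H} → run B
t=19: ready={C,F,G,H} → run F
t=20: ready={C,F,G,H} → run F
t=21: ready={C,F,G,H} → run F
t=22: ready={C,F,G,H} → run F
t=23: ready={C,F,G,H} → run F
t=24: ready={C,F,G,H} → run F
t=25: ready={C,F,G,H} → run F
t=26: ready={C,F,G,H} → run F
t=27: ready={C,G,H} → run C
t=28: ready={C,G,H} → run C
t=29: ready={C,G,H} → run C
t=30: ready={C,G,H} → run C
t=31: ready={C,G,H} → run C
t=32: ready={C,G,H} → run C
t=33: ready={C,G,H} → run C
t=34: ready={G,H} → run G
t=35: ready={G,H} → run G
t=36: ready={G,H} → run G
t=37: ready={H} → run H
t=38: ready={H} → run H
t=39: ready={H} → run H
t=40: ready={H} → run H
t=41: ready={H} → run H
t=42: ready={H} → run H
t=43: ready={H} → run H
t=44: (idle)
t=45: (idle)

completion order = E, D, A, B, F, C, G, H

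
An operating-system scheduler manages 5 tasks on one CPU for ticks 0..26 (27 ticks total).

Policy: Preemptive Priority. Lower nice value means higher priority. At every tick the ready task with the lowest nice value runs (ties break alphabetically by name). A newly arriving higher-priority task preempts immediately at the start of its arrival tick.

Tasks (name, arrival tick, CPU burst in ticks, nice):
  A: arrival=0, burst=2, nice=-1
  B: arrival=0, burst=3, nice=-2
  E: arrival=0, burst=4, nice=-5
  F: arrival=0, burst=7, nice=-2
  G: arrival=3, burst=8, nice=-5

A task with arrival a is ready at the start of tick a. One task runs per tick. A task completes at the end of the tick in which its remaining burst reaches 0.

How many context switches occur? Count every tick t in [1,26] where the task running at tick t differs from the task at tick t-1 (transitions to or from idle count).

t=0: ready={A,B,E,F} → run E
t=1: ready={A,B,E,F} → run E
t=2: ready={A,B,E,F} → run E
t=3: ready={A,B,E,F,G} → run E
t=4: ready={A,B,F,G} → run G
t=5: ready={A,B,F,G} → run G
t=6: ready={A,B,F,G} → run G
t=7: ready={A,B,F,G} → run G
t=8: ready={A,B,F,G} → run G
t=9: ready={A,B,F,G} → run G
t=10: ready={A,B,F,G} → run G
t=11: ready={A,B,F,G} → run G
t=12: ready={A,B,F} → run B
t=13: ready={A,B,F} → run B
t=14: ready={A,B,F} → run B
t=15: ready={A,F} → run F
t=16: ready={A,F} → run F
t=17: ready={A,F} → run F
t=18: ready={A,F} → run F
t=19: ready={A,F} → run F
t=20: ready={A,F} → run F
t=21: ready={A,F} → run F
t=22: ready={A} → run A
t=23: ready={A} → run A
t=24: (idle)
t=25: (idle)
t=26: (idle)

context switches = 5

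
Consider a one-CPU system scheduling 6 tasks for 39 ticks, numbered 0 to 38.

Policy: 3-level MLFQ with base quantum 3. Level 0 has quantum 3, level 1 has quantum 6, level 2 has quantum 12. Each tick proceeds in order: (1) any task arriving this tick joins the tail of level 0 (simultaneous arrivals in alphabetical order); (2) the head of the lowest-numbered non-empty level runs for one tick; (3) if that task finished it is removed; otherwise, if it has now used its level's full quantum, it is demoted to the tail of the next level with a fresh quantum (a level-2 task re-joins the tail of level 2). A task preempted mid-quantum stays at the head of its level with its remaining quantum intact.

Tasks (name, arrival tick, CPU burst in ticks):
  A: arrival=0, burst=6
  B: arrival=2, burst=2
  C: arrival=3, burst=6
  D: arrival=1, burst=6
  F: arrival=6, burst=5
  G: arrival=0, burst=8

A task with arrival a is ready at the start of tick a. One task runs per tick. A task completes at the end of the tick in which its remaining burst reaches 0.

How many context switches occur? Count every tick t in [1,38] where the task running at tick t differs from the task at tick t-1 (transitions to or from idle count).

context switches = 11

t=0: L0/L1/L2 = AG/-/- → run A
t=1: L0/L1/L2 = AGD/-/- → run A
t=2: L0/L1/L2 = AGDB/-/- → run A
t=3: L0/L1/L2 = GDBC/A/- → run G
t=4: L0/L1/L2 = GDBC/A/- → run G
t=5: L0/L1/L2 = GDBC/A/- → run G
t=6: L0/L1/L2 = DBCF/AG/- → run D
t=7: L0/L1/L2 = DBCF/AG/- → run D
t=8: L0/L1/L2 = DBCF/AG/- → run D
t=9: L0/L1/L2 = BCF/AGD/- → run B
t=10: L0/L1/L2 = BCF/AGD/- → run B
t=11: L0/L1/L2 = CF/AGD/- → run C
t=12: L0/L1/L2 = CF/AGD/- → run C
t=13: L0/L1/L2 = CF/AGD/- → run C
t=14: L0/L1/L2 = F/AGDC/- → run F
t=15: L0/L1/L2 = F/AGDC/- → run F
t=16: L0/L1/L2 = F/AGDC/- → run F
t=17: L0/L1/L2 = -/AGDCF/- → run A
t=18: L0/L1/L2 = -/AGDCF/- → run A
t=19: L0/L1/L2 = -/AGDCF/- → run A
t=20: L0/L1/L2 = -/GDCF/- → run G
t=21: L0/L1/L2 = -/GDCF/- → run G
t=22: L0/L1/L2 = -/GDCF/- → run G
t=23: L0/L1/L2 = -/GDCF/- → run G
t=24: L0/L1/L2 = -/GDCF/- → run G
t=25: L0/L1/L2 = -/DCF/- → run D
t=26: L0/L1/L2 = -/DCF/- → run D
t=27: L0/L1/L2 = -/DCF/- → run D
t=28: L0/L1/L2 = -/CF/- → run C
t=29: L0/L1/L2 = -/CF/- → run C
t=30: L0/L1/L2 = -/CF/- → run C
t=31: L0/L1/L2 = -/F/- → run F
t=32: L0/L1/L2 = -/F/- → run F
t=33: (idle)
t=34: (idle)
t=35: (idle)
t=36: (idle)
t=37: (idle)
t=38: (idle)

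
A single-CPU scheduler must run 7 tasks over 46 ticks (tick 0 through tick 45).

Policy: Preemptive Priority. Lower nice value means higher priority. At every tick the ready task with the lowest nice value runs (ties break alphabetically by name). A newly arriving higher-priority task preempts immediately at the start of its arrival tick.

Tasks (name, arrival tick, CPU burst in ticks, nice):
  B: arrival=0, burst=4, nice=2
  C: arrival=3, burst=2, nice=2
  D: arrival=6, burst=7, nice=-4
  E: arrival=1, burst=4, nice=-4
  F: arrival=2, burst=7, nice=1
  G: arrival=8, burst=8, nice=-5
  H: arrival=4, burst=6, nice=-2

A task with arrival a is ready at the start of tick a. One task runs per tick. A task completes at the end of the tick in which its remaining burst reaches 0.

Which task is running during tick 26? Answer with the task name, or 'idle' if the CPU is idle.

running at tick 26 = F

t=0: ready={B} → run B
t=1: ready={B,E} → run E
t=2: ready={B,E,F} → run E
t=3: ready={B,C,E,F} → run E
t=4: ready={B,C,E,F,H} → run E
t=5: ready={B,C,F,H} → run H
t=6: ready={B,C,D,F,H} → run D
t=7: ready={B,C,D,F,H} → run D
t=8: ready={B,C,D,F,G,H} → run G
t=9: ready={B,C,D,F,G,H} → run G
t=10: ready={B,C,D,F,G,H} → run G
t=11: ready={B,C,D,F,G,H} → run G
t=12: ready={B,C,D,F,G,H} → run G
t=13: ready={B,C,D,F,G,H} → run G
t=14: ready={B,C,D,F,G,H} → run G
t=15: ready={B,C,D,F,G,H} → run G
t=16: ready={B,C,D,F,H} → run D
t=17: ready={B,C,D,F,H} → run D
t=18: ready={B,C,D,F,H} → run D
t=19: ready={B,C,D,F,H} → run D
t=20: ready={B,C,D,F,H} → run D
t=21: ready={B,C,F,H} → run H
t=22: ready={B,C,F,H} → run H
t=23: ready={B,C,F,H} → run H
t=24: ready={B,C,F,H} → run H
t=25: ready={B,C,F,H} → run H
t=26: ready={B,C,F} → run F
t=27: ready={B,C,F} → run F
t=28: ready={B,C,F} → run F
t=29: ready={B,C,F} → run F
t=30: ready={B,C,F} → run F
t=31: ready={B,C,F} → run F
t=32: ready={B,C,F} → run F
t=33: ready={B,C} → run B
t=34: ready={B,C} → run B
t=35: ready={B,C} → run B
t=36: ready={C} → run C
t=37: ready={C} → run C
t=38: (idle)
t=39: (idle)
t=40: (idle)
t=41: (idle)
t=42: (idle)
t=43: (idle)
t=44: (idle)
t=45: (idle)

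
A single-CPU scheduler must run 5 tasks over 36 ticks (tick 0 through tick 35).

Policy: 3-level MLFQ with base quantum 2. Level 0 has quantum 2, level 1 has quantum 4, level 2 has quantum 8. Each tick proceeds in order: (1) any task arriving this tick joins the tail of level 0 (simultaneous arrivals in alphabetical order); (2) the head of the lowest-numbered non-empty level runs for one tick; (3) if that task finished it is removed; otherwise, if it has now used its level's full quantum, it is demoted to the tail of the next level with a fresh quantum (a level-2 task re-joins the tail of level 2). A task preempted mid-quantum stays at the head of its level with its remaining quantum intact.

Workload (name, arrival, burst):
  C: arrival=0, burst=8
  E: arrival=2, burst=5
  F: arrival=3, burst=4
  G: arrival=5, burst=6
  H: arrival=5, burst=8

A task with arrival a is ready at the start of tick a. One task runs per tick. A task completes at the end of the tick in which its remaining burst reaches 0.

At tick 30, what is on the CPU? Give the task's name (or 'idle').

running at tick 30 = H

t=0: L0/L1/L2 = C/-/- → run C
t=1: L0/L1/L2 = C/-/- → run C
t=2: L0/L1/L2 = E/C/- → run E
t=3: L0/L1/L2 = EF/C/- → run E
t=4: L0/L1/L2 = F/CE/- → run F
t=5: L0/L1/L2 = FGH/CE/- → run F
t=6: L0/L1/L2 = GH/CEF/- → run G
t=7: L0/L1/L2 = GH/CEF/- → run G
t=8: L0/L1/L2 = H/CEFG/- → run H
t=9: L0/L1/L2 = H/CEFG/- → run H
t=10: L0/L1/L2 = -/CEFGH/- → run C
t=11: L0/L1/L2 = -/CEFGH/- → run C
t=12: L0/L1/L2 = -/CEFGH/- → run C
t=13: L0/L1/L2 = -/CEFGH/- → run C
t=14: L0/L1/L2 = -/EFGH/C → run E
t=15: L0/L1/L2 = -/EFGH/C → run E
t=16: L0/L1/L2 = -/EFGH/C → run E
t=17: L0/L1/L2 = -/FGH/C → run F
t=18: L0/L1/L2 = -/FGH/C → run F
t=19: L0/L1/L2 = -/GH/C → run G
t=20: L0/L1/L2 = -/GH/C → run G
t=21: L0/L1/L2 = -/GH/C → run G
t=22: L0/L1/L2 = -/GH/C → run G
t=23: L0/L1/L2 = -/H/C → run H
t=24: L0/L1/L2 = -/H/C → run H
t=25: L0/L1/L2 = -/H/C → run H
t=26: L0/L1/L2 = -/H/C → run H
t=27: L0/L1/L2 = -/-/CH → run C
t=28: L0/L1/L2 = -/-/CH → run C
t=29: L0/L1/L2 = -/-/H → run H
t=30: L0/L1/L2 = -/-/H → run H
t=31: (idle)
t=32: (idle)
t=33: (idle)
t=34: (idle)
t=35: (idle)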